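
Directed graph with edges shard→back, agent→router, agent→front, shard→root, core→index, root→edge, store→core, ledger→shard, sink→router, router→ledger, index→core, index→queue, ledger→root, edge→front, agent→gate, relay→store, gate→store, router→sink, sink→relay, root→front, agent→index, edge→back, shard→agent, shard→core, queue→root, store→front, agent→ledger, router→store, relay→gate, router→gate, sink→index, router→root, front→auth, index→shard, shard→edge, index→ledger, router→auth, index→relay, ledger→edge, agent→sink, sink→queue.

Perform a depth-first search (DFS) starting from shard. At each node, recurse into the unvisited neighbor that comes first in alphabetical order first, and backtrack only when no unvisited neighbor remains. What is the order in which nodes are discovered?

shard → agent → front → auth → gate → store → core → index → ledger → edge → back → root → queue → relay → router → sink

Visit shard
shard → agent
agent → front
front → auth
agent → gate
gate → store
store → core
core → index
index → ledger
ledger → edge
edge → back
ledger → root
index → queue
index → relay
agent → router
router → sink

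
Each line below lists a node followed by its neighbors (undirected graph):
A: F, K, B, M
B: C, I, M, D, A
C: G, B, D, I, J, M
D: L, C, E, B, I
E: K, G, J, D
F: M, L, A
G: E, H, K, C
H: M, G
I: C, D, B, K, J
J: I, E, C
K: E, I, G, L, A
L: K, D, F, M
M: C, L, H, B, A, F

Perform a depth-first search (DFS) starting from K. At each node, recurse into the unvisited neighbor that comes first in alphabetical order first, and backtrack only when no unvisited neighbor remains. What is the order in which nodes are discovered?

K, A, B, C, D, E, G, H, M, F, L, J, I

Visit K
K → A
A → B
B → C
C → D
D → E
E → G
G → H
H → M
M → F
F → L
E → J
J → I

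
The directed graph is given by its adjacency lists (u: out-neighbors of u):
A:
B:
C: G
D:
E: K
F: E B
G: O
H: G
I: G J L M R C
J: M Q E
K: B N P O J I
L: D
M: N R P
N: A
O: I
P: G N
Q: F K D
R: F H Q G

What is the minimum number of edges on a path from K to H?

Level 0: K
Level 1: B, I, J, N, O, P
Level 2: A, C, E, G, L, M, Q, R
Level 3: D, F, H
H first appears at level 3.

3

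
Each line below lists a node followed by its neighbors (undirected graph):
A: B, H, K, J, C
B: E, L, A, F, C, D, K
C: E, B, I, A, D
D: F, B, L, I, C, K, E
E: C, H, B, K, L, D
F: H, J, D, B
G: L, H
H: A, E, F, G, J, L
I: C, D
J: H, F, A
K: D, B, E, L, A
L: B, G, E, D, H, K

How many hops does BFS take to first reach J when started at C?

Level 0: C
Level 1: A, B, D, E, I
Level 2: F, H, J, K, L
Level 3: G
J first appears at level 2.

2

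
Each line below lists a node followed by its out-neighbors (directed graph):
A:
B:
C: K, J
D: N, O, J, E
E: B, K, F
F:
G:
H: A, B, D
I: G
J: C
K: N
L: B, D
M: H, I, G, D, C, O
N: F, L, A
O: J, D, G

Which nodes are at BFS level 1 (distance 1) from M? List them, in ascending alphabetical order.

Level 0: M
Level 1: C, D, G, H, I, O
Level 2: A, B, E, J, K, N
Level 3: F, L

C, D, G, H, I, O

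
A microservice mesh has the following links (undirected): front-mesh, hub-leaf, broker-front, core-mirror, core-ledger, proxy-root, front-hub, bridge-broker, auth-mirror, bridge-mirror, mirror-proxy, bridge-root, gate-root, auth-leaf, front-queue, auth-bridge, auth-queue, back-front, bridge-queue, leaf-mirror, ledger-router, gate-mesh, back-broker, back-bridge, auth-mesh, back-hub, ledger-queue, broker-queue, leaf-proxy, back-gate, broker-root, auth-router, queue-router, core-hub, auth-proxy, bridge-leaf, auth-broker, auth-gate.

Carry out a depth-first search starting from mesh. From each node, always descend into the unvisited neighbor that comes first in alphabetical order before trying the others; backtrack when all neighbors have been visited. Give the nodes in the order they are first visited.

mesh, auth, bridge, back, broker, front, hub, core, ledger, queue, router, mirror, leaf, proxy, root, gate

Visit mesh
mesh → auth
auth → bridge
bridge → back
back → broker
broker → front
front → hub
hub → core
core → ledger
ledger → queue
queue → router
core → mirror
mirror → leaf
leaf → proxy
proxy → root
root → gate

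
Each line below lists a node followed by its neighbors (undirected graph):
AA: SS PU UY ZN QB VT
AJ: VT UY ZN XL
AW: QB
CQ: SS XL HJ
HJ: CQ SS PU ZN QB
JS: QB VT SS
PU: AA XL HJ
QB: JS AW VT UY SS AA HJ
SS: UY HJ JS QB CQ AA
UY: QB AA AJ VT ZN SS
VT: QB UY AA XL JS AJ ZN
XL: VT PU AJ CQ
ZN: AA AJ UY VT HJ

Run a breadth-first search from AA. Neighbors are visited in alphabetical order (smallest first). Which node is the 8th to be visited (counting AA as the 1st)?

HJ

Visit AA; enqueue PU, QB, SS, UY, VT, ZN → queue [PU, QB, SS, UY, VT, ZN]
Visit PU; enqueue HJ, XL → queue [QB, SS, UY, VT, ZN, HJ, XL]
Visit QB; enqueue AW, JS → queue [SS, UY, VT, ZN, HJ, XL, AW, JS]
Visit SS; enqueue CQ → queue [UY, VT, ZN, HJ, XL, AW, JS, CQ]
Visit UY; enqueue AJ → queue [VT, ZN, HJ, XL, AW, JS, CQ, AJ]
Visit VT → queue [ZN, HJ, XL, AW, JS, CQ, AJ]
Visit ZN → queue [HJ, XL, AW, JS, CQ, AJ]
Visit HJ → queue [XL, AW, JS, CQ, AJ]
Visit XL → queue [AW, JS, CQ, AJ]
Visit AW → queue [JS, CQ, AJ]
Visit JS → queue [CQ, AJ]
Visit CQ → queue [AJ]
Visit AJ → queue []

Visit order: AA, PU, QB, SS, UY, VT, ZN, HJ, XL, AW, JS, CQ, AJ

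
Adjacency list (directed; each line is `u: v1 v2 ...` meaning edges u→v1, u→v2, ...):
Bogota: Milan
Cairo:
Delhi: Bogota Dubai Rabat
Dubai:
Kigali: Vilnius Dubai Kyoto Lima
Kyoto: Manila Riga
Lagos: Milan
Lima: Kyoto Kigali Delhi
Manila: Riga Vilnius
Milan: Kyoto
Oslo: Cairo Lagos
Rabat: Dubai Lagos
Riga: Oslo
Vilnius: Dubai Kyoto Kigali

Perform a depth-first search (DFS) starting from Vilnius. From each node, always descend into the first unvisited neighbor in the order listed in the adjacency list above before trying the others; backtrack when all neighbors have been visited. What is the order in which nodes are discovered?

Vilnius -> Dubai -> Kyoto -> Manila -> Riga -> Oslo -> Cairo -> Lagos -> Milan -> Kigali -> Lima -> Delhi -> Bogota -> Rabat

Visit Vilnius
Vilnius → Dubai
Vilnius → Kyoto
Kyoto → Manila
Manila → Riga
Riga → Oslo
Oslo → Cairo
Oslo → Lagos
Lagos → Milan
Vilnius → Kigali
Kigali → Lima
Lima → Delhi
Delhi → Bogota
Delhi → Rabat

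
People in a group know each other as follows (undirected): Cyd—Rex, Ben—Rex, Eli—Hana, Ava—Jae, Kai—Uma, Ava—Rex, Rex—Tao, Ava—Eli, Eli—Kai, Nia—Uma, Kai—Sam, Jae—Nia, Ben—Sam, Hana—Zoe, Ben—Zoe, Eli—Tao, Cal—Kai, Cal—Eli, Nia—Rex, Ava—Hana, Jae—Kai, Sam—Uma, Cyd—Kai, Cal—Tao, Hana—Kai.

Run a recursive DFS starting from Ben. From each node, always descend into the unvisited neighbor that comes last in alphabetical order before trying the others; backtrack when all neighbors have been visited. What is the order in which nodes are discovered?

Ben, Zoe, Hana, Kai, Uma, Sam, Nia, Rex, Tao, Eli, Cal, Ava, Jae, Cyd

Visit Ben
Ben → Zoe
Zoe → Hana
Hana → Kai
Kai → Uma
Uma → Sam
Uma → Nia
Nia → Rex
Rex → Tao
Tao → Eli
Eli → Cal
Eli → Ava
Ava → Jae
Rex → Cyd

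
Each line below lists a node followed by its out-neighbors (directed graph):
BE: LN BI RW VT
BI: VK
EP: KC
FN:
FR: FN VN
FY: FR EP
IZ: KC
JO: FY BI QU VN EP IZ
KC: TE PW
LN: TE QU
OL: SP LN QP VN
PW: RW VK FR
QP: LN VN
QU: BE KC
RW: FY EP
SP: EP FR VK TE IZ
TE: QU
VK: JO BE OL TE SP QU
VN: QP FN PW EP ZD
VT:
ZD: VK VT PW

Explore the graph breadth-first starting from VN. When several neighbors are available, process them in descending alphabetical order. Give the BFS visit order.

VN ZD QP PW FN EP VT VK LN RW FR KC TE SP QU OL JO BE FY IZ BI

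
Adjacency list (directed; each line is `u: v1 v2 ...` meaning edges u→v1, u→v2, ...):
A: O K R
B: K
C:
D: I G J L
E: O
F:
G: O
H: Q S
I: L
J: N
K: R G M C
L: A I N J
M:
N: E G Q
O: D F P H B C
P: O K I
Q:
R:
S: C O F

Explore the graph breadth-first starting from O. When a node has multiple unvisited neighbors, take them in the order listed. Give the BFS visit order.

Visit O; enqueue D, F, P, H, B, C → queue [D, F, P, H, B, C]
Visit D; enqueue I, G, J, L → queue [F, P, H, B, C, I, G, J, L]
Visit F → queue [P, H, B, C, I, G, J, L]
Visit P; enqueue K → queue [H, B, C, I, G, J, L, K]
Visit H; enqueue Q, S → queue [B, C, I, G, J, L, K, Q, S]
Visit B → queue [C, I, G, J, L, K, Q, S]
Visit C → queue [I, G, J, L, K, Q, S]
Visit I → queue [G, J, L, K, Q, S]
Visit G → queue [J, L, K, Q, S]
Visit J; enqueue N → queue [L, K, Q, S, N]
Visit L; enqueue A → queue [K, Q, S, N, A]
Visit K; enqueue R, M → queue [Q, S, N, A, R, M]
Visit Q → queue [S, N, A, R, M]
Visit S → queue [N, A, R, M]
Visit N; enqueue E → queue [A, R, M, E]
Visit A → queue [R, M, E]
Visit R → queue [M, E]
Visit M → queue [E]
Visit E → queue []

O, D, F, P, H, B, C, I, G, J, L, K, Q, S, N, A, R, M, E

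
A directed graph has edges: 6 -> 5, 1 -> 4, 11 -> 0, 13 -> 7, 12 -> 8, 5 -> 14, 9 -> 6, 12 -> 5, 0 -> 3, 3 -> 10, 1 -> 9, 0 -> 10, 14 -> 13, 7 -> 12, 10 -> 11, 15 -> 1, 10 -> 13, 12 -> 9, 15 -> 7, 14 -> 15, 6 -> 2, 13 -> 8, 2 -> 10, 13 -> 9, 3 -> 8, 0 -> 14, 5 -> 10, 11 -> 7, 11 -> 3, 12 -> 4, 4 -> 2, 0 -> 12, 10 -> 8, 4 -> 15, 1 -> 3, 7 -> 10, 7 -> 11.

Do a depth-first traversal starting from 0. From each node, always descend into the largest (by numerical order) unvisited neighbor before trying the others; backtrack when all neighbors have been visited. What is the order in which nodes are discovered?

Visit 0
0 → 14
14 → 15
15 → 7
7 → 12
12 → 9
9 → 6
6 → 5
5 → 10
10 → 13
13 → 8
10 → 11
11 → 3
6 → 2
12 → 4
15 → 1

0 14 15 7 12 9 6 5 10 13 8 11 3 2 4 1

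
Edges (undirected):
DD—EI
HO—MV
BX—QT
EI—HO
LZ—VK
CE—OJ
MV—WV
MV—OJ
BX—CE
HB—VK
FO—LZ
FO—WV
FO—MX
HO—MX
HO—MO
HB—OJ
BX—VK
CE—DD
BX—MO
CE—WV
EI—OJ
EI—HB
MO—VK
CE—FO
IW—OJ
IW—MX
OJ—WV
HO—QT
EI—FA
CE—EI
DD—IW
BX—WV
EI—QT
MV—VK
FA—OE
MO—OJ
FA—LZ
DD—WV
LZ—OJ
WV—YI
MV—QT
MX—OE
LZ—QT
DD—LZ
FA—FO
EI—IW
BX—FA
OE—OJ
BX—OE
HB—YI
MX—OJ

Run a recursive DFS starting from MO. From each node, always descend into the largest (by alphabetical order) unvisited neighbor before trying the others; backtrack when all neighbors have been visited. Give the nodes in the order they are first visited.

Visit MO
MO → VK
VK → MV
MV → WV
WV → YI
YI → HB
HB → OJ
OJ → OE
OE → MX
MX → IW
IW → EI
EI → QT
QT → LZ
LZ → FO
FO → FA
FA → BX
BX → CE
CE → DD
QT → HO

MO, VK, MV, WV, YI, HB, OJ, OE, MX, IW, EI, QT, LZ, FO, FA, BX, CE, DD, HO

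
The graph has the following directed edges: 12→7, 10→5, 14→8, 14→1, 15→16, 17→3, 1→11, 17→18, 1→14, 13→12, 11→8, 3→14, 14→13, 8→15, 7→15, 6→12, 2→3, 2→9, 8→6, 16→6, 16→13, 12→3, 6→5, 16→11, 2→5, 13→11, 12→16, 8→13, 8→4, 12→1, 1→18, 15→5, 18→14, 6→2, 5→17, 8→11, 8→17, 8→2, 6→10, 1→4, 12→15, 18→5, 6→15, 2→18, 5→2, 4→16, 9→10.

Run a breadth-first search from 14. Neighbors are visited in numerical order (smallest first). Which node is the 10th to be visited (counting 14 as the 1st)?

15

Visit 14; enqueue 1, 8, 13 → queue [1, 8, 13]
Visit 1; enqueue 4, 11, 18 → queue [8, 13, 4, 11, 18]
Visit 8; enqueue 2, 6, 15, 17 → queue [13, 4, 11, 18, 2, 6, 15, 17]
Visit 13; enqueue 12 → queue [4, 11, 18, 2, 6, 15, 17, 12]
Visit 4; enqueue 16 → queue [11, 18, 2, 6, 15, 17, 12, 16]
Visit 11 → queue [18, 2, 6, 15, 17, 12, 16]
Visit 18; enqueue 5 → queue [2, 6, 15, 17, 12, 16, 5]
Visit 2; enqueue 3, 9 → queue [6, 15, 17, 12, 16, 5, 3, 9]
Visit 6; enqueue 10 → queue [15, 17, 12, 16, 5, 3, 9, 10]
Visit 15 → queue [17, 12, 16, 5, 3, 9, 10]
Visit 17 → queue [12, 16, 5, 3, 9, 10]
Visit 12; enqueue 7 → queue [16, 5, 3, 9, 10, 7]
Visit 16 → queue [5, 3, 9, 10, 7]
Visit 5 → queue [3, 9, 10, 7]
Visit 3 → queue [9, 10, 7]
Visit 9 → queue [10, 7]
Visit 10 → queue [7]
Visit 7 → queue []

Visit order: 14, 1, 8, 13, 4, 11, 18, 2, 6, 15, 17, 12, 16, 5, 3, 9, 10, 7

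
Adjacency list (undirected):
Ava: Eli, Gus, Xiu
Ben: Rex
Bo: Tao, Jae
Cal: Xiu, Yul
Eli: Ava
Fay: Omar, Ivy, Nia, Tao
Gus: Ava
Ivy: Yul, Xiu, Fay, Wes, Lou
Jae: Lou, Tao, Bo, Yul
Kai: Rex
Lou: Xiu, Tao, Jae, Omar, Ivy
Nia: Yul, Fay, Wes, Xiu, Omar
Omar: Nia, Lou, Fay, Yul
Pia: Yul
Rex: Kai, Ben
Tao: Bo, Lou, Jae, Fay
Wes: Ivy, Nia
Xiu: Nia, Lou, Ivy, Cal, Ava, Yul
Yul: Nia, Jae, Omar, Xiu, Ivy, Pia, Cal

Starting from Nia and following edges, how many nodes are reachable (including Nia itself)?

BFS from Nia visits: Nia, Yul, Fay, Wes, Xiu, Omar, Jae, Ivy, Pia, Cal, Tao, Lou, Ava, Bo, Eli, Gus
Reachable nodes: 16 of 19 total.

16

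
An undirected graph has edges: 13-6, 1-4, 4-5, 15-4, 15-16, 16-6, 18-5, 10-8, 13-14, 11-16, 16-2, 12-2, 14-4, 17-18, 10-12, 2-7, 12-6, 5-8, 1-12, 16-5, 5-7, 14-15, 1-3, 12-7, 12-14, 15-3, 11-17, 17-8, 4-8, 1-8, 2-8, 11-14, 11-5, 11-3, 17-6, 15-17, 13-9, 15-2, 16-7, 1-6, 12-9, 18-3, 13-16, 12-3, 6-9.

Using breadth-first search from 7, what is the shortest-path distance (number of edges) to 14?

2

Level 0: 7
Level 1: 2, 5, 12, 16
Level 2: 1, 3, 4, 6, 8, 9, 10, 11, 13, 14, 15, 18
Level 3: 17
14 first appears at level 2.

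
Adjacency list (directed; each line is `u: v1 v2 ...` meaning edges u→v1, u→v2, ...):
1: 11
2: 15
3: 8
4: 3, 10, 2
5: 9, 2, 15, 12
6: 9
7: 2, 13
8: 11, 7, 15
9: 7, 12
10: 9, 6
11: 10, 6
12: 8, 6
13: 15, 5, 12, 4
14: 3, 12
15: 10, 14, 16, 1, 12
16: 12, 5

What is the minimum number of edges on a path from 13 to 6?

2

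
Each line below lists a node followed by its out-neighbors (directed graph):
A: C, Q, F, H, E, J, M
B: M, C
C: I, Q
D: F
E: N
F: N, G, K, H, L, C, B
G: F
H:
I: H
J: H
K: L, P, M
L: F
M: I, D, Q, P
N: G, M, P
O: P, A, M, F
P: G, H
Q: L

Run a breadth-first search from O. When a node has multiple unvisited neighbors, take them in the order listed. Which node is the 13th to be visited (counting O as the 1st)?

Visit O; enqueue P, A, M, F → queue [P, A, M, F]
Visit P; enqueue G, H → queue [A, M, F, G, H]
Visit A; enqueue C, Q, E, J → queue [M, F, G, H, C, Q, E, J]
Visit M; enqueue I, D → queue [F, G, H, C, Q, E, J, I, D]
Visit F; enqueue N, K, L, B → queue [G, H, C, Q, E, J, I, D, N, K, L, B]
Visit G → queue [H, C, Q, E, J, I, D, N, K, L, B]
Visit H → queue [C, Q, E, J, I, D, N, K, L, B]
Visit C → queue [Q, E, J, I, D, N, K, L, B]
Visit Q → queue [E, J, I, D, N, K, L, B]
Visit E → queue [J, I, D, N, K, L, B]
Visit J → queue [I, D, N, K, L, B]
Visit I → queue [D, N, K, L, B]
Visit D → queue [N, K, L, B]
Visit N → queue [K, L, B]
Visit K → queue [L, B]
Visit L → queue [B]
Visit B → queue []

Visit order: O, P, A, M, F, G, H, C, Q, E, J, I, D, N, K, L, B

D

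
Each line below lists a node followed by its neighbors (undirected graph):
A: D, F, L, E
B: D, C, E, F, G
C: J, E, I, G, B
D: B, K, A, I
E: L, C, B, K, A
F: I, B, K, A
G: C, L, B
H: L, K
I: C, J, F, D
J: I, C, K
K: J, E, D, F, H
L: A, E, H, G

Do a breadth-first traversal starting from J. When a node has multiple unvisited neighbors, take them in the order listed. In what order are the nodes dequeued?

Visit J; enqueue I, C, K → queue [I, C, K]
Visit I; enqueue F, D → queue [C, K, F, D]
Visit C; enqueue E, G, B → queue [K, F, D, E, G, B]
Visit K; enqueue H → queue [F, D, E, G, B, H]
Visit F; enqueue A → queue [D, E, G, B, H, A]
Visit D → queue [E, G, B, H, A]
Visit E; enqueue L → queue [G, B, H, A, L]
Visit G → queue [B, H, A, L]
Visit B → queue [H, A, L]
Visit H → queue [A, L]
Visit A → queue [L]
Visit L → queue []

J, I, C, K, F, D, E, G, B, H, A, L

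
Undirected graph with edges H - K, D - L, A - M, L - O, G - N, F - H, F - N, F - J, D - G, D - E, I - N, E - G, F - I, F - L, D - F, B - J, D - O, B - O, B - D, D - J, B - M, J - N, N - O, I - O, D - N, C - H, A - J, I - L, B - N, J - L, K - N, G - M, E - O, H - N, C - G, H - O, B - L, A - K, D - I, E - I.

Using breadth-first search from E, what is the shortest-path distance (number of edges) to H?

2

Level 0: E
Level 1: D, G, I, O
Level 2: B, C, F, H, J, L, M, N
Level 3: A, K
H first appears at level 2.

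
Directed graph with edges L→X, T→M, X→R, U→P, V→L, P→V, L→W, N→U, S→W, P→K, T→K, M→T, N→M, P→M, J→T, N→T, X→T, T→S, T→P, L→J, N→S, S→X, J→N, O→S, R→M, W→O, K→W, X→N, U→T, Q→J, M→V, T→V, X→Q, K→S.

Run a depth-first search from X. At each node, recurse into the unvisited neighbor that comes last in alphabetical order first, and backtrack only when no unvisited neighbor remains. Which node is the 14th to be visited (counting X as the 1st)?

R

Visit X
X → T
T → V
V → L
L → W
W → O
O → S
L → J
J → N
N → U
U → P
P → M
P → K
X → R
X → Q

Visit order: X, T, V, L, W, O, S, J, N, U, P, M, K, R, Q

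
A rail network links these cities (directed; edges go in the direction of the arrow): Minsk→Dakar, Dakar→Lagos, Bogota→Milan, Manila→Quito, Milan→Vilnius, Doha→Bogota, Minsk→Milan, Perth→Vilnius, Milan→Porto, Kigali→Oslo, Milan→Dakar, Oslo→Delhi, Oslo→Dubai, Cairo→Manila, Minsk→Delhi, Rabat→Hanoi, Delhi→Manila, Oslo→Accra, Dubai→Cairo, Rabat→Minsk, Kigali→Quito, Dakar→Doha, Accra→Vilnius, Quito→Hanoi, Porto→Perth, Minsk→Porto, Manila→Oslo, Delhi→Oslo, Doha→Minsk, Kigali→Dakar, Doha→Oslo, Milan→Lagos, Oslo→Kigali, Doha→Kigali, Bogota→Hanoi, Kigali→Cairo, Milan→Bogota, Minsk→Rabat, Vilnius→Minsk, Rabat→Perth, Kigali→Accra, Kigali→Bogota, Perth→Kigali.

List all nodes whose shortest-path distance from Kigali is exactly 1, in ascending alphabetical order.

Level 0: Kigali
Level 1: Accra, Bogota, Cairo, Dakar, Oslo, Quito
Level 2: Delhi, Doha, Dubai, Hanoi, Lagos, Manila, Milan, Vilnius
Level 3: Minsk, Porto
Level 4: Perth, Rabat

Accra, Bogota, Cairo, Dakar, Oslo, Quito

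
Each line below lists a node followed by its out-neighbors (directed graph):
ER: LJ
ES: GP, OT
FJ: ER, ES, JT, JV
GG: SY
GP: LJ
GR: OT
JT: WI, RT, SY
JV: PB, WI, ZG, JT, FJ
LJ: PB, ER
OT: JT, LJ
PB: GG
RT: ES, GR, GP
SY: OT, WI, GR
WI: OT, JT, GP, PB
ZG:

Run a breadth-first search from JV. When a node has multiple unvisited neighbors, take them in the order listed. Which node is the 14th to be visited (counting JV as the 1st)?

LJ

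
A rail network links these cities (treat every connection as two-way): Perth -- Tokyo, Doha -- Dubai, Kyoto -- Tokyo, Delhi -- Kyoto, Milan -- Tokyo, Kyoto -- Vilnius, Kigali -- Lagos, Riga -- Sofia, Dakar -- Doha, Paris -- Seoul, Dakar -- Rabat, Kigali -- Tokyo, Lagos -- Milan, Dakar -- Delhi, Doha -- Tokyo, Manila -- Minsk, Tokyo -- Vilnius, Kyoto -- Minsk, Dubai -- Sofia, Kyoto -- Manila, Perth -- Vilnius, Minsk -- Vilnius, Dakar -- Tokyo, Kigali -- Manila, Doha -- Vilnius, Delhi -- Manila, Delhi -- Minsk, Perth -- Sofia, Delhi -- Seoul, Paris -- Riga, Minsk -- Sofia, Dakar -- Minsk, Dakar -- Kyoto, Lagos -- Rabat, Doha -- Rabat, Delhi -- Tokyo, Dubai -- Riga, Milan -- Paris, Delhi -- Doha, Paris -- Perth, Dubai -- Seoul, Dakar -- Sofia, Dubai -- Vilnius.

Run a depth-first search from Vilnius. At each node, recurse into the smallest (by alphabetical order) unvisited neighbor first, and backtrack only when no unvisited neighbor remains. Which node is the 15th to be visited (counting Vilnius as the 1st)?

Visit Vilnius
Vilnius → Doha
Doha → Dakar
Dakar → Delhi
Delhi → Kyoto
Kyoto → Manila
Manila → Kigali
Kigali → Lagos
Lagos → Milan
Milan → Paris
Paris → Perth
Perth → Sofia
Sofia → Dubai
Dubai → Riga
Dubai → Seoul
Sofia → Minsk
Perth → Tokyo
Lagos → Rabat

Visit order: Vilnius, Doha, Dakar, Delhi, Kyoto, Manila, Kigali, Lagos, Milan, Paris, Perth, Sofia, Dubai, Riga, Seoul, Minsk, Tokyo, Rabat

Seoul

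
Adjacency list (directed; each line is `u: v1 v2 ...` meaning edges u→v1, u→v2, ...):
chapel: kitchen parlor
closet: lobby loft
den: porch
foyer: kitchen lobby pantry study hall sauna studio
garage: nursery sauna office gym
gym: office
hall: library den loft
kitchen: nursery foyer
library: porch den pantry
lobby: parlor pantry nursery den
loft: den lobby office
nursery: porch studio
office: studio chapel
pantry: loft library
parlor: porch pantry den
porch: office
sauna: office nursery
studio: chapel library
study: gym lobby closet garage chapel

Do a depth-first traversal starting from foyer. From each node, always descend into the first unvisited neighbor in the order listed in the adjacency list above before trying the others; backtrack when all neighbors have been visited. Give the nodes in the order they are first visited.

Visit foyer
foyer → kitchen
kitchen → nursery
nursery → porch
porch → office
office → studio
studio → chapel
chapel → parlor
parlor → pantry
pantry → loft
loft → den
loft → lobby
pantry → library
foyer → study
study → gym
study → closet
study → garage
garage → sauna
foyer → hall

foyer → kitchen → nursery → porch → office → studio → chapel → parlor → pantry → loft → den → lobby → library → study → gym → closet → garage → sauna → hall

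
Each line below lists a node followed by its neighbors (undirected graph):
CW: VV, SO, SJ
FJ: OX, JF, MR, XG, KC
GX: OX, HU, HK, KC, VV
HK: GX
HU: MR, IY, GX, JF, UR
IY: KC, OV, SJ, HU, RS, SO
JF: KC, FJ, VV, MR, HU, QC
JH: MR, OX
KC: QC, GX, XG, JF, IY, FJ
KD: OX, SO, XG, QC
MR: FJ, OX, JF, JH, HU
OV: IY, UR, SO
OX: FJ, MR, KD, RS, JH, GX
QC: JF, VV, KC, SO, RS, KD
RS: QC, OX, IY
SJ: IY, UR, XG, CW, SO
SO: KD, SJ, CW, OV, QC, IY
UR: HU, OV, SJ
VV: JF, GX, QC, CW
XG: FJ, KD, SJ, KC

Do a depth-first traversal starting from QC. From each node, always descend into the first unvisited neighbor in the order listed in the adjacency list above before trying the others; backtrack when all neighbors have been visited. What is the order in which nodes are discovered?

Visit QC
QC → JF
JF → KC
KC → GX
GX → OX
OX → FJ
FJ → MR
MR → JH
MR → HU
HU → IY
IY → OV
OV → UR
UR → SJ
SJ → XG
XG → KD
KD → SO
SO → CW
CW → VV
IY → RS
GX → HK

QC, JF, KC, GX, OX, FJ, MR, JH, HU, IY, OV, UR, SJ, XG, KD, SO, CW, VV, RS, HK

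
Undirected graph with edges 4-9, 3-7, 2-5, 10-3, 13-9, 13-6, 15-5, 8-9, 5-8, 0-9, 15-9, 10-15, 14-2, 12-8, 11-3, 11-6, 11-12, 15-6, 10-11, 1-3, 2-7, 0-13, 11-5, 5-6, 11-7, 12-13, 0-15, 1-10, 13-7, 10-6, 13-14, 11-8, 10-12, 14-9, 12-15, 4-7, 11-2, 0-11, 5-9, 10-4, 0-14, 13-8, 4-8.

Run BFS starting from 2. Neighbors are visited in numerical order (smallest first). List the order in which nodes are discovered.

2, 5, 7, 11, 14, 6, 8, 9, 15, 3, 4, 13, 0, 10, 12, 1

Visit 2; enqueue 5, 7, 11, 14 → queue [5, 7, 11, 14]
Visit 5; enqueue 6, 8, 9, 15 → queue [7, 11, 14, 6, 8, 9, 15]
Visit 7; enqueue 3, 4, 13 → queue [11, 14, 6, 8, 9, 15, 3, 4, 13]
Visit 11; enqueue 0, 10, 12 → queue [14, 6, 8, 9, 15, 3, 4, 13, 0, 10, 12]
Visit 14 → queue [6, 8, 9, 15, 3, 4, 13, 0, 10, 12]
Visit 6 → queue [8, 9, 15, 3, 4, 13, 0, 10, 12]
Visit 8 → queue [9, 15, 3, 4, 13, 0, 10, 12]
Visit 9 → queue [15, 3, 4, 13, 0, 10, 12]
Visit 15 → queue [3, 4, 13, 0, 10, 12]
Visit 3; enqueue 1 → queue [4, 13, 0, 10, 12, 1]
Visit 4 → queue [13, 0, 10, 12, 1]
Visit 13 → queue [0, 10, 12, 1]
Visit 0 → queue [10, 12, 1]
Visit 10 → queue [12, 1]
Visit 12 → queue [1]
Visit 1 → queue []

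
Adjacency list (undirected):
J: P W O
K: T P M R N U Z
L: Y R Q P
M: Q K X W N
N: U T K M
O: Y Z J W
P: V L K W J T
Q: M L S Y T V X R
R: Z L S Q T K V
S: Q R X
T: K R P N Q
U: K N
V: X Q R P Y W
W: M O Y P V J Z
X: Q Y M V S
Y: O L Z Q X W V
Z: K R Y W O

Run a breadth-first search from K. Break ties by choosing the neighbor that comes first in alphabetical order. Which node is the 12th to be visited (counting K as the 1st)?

J

Visit K; enqueue M, N, P, R, T, U, Z → queue [M, N, P, R, T, U, Z]
Visit M; enqueue Q, W, X → queue [N, P, R, T, U, Z, Q, W, X]
Visit N → queue [P, R, T, U, Z, Q, W, X]
Visit P; enqueue J, L, V → queue [R, T, U, Z, Q, W, X, J, L, V]
Visit R; enqueue S → queue [T, U, Z, Q, W, X, J, L, V, S]
Visit T → queue [U, Z, Q, W, X, J, L, V, S]
Visit U → queue [Z, Q, W, X, J, L, V, S]
Visit Z; enqueue O, Y → queue [Q, W, X, J, L, V, S, O, Y]
Visit Q → queue [W, X, J, L, V, S, O, Y]
Visit W → queue [X, J, L, V, S, O, Y]
Visit X → queue [J, L, V, S, O, Y]
Visit J → queue [L, V, S, O, Y]
Visit L → queue [V, S, O, Y]
Visit V → queue [S, O, Y]
Visit S → queue [O, Y]
Visit O → queue [Y]
Visit Y → queue []

Visit order: K, M, N, P, R, T, U, Z, Q, W, X, J, L, V, S, O, Y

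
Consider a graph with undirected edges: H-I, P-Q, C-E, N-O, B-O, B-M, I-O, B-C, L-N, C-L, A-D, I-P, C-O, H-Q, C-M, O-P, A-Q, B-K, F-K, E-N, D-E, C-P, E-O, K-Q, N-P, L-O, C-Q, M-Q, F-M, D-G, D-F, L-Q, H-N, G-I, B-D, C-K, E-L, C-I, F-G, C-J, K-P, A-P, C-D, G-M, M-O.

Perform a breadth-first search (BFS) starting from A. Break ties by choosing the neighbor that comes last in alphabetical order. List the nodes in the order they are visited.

A -> Q -> P -> D -> M -> L -> K -> H -> C -> O -> N -> I -> G -> F -> E -> B -> J

Visit A; enqueue Q, P, D → queue [Q, P, D]
Visit Q; enqueue M, L, K, H, C → queue [P, D, M, L, K, H, C]
Visit P; enqueue O, N, I → queue [D, M, L, K, H, C, O, N, I]
Visit D; enqueue G, F, E, B → queue [M, L, K, H, C, O, N, I, G, F, E, B]
Visit M → queue [L, K, H, C, O, N, I, G, F, E, B]
Visit L → queue [K, H, C, O, N, I, G, F, E, B]
Visit K → queue [H, C, O, N, I, G, F, E, B]
Visit H → queue [C, O, N, I, G, F, E, B]
Visit C; enqueue J → queue [O, N, I, G, F, E, B, J]
Visit O → queue [N, I, G, F, E, B, J]
Visit N → queue [I, G, F, E, B, J]
Visit I → queue [G, F, E, B, J]
Visit G → queue [F, E, B, J]
Visit F → queue [E, B, J]
Visit E → queue [B, J]
Visit B → queue [J]
Visit J → queue []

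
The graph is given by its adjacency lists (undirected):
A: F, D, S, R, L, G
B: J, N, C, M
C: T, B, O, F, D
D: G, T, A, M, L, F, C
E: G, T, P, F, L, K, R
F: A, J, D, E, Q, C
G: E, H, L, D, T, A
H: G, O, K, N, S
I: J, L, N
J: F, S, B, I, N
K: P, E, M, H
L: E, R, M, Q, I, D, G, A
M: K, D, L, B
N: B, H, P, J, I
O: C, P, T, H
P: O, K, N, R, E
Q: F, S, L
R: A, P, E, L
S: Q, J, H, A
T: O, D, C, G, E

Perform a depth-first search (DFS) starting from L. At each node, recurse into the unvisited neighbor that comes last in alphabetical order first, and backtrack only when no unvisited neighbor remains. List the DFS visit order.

Visit L
L → R
R → P
P → O
O → T
T → G
G → H
H → S
S → Q
Q → F
F → J
J → N
N → I
N → B
B → M
M → K
K → E
M → D
D → C
D → A

L R P O T G H S Q F J N I B M K E D C A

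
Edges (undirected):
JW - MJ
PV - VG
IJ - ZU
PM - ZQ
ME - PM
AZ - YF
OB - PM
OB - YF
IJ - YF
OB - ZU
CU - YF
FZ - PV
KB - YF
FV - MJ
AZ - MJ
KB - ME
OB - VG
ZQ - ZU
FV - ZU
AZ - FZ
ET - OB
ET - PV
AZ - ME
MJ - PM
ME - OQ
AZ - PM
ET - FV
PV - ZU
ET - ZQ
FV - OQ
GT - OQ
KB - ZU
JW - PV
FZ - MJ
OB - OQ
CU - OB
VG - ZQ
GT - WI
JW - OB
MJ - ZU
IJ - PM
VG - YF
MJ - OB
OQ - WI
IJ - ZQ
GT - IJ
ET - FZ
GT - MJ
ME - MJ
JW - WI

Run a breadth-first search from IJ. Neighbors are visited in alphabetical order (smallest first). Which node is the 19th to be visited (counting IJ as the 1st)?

Visit IJ; enqueue GT, PM, YF, ZQ, ZU → queue [GT, PM, YF, ZQ, ZU]
Visit GT; enqueue MJ, OQ, WI → queue [PM, YF, ZQ, ZU, MJ, OQ, WI]
Visit PM; enqueue AZ, ME, OB → queue [YF, ZQ, ZU, MJ, OQ, WI, AZ, ME, OB]
Visit YF; enqueue CU, KB, VG → queue [ZQ, ZU, MJ, OQ, WI, AZ, ME, OB, CU, KB, VG]
Visit ZQ; enqueue ET → queue [ZU, MJ, OQ, WI, AZ, ME, OB, CU, KB, VG, ET]
Visit ZU; enqueue FV, PV → queue [MJ, OQ, WI, AZ, ME, OB, CU, KB, VG, ET, FV, PV]
Visit MJ; enqueue FZ, JW → queue [OQ, WI, AZ, ME, OB, CU, KB, VG, ET, FV, PV, FZ, JW]
Visit OQ → queue [WI, AZ, ME, OB, CU, KB, VG, ET, FV, PV, FZ, JW]
Visit WI → queue [AZ, ME, OB, CU, KB, VG, ET, FV, PV, FZ, JW]
Visit AZ → queue [ME, OB, CU, KB, VG, ET, FV, PV, FZ, JW]
Visit ME → queue [OB, CU, KB, VG, ET, FV, PV, FZ, JW]
Visit OB → queue [CU, KB, VG, ET, FV, PV, FZ, JW]
Visit CU → queue [KB, VG, ET, FV, PV, FZ, JW]
Visit KB → queue [VG, ET, FV, PV, FZ, JW]
Visit VG → queue [ET, FV, PV, FZ, JW]
Visit ET → queue [FV, PV, FZ, JW]
Visit FV → queue [PV, FZ, JW]
Visit PV → queue [FZ, JW]
Visit FZ → queue [JW]
Visit JW → queue []

Visit order: IJ, GT, PM, YF, ZQ, ZU, MJ, OQ, WI, AZ, ME, OB, CU, KB, VG, ET, FV, PV, FZ, JW

FZ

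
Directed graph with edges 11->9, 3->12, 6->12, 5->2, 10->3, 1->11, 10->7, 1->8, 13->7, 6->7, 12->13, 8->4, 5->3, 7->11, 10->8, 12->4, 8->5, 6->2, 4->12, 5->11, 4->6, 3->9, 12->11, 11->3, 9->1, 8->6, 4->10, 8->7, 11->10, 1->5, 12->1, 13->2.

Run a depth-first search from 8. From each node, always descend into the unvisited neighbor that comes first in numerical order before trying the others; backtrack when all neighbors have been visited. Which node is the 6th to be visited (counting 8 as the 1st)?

Visit 8
8 → 4
4 → 6
6 → 2
6 → 7
7 → 11
11 → 3
3 → 9
9 → 1
1 → 5
3 → 12
12 → 13
11 → 10

Visit order: 8, 4, 6, 2, 7, 11, 3, 9, 1, 5, 12, 13, 10

11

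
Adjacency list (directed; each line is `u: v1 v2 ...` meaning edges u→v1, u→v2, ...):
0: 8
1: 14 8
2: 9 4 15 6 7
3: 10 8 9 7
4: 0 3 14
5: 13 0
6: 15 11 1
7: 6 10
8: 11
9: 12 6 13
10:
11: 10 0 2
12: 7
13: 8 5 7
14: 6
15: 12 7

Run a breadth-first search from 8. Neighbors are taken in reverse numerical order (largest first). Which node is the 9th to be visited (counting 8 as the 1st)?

Visit 8; enqueue 11 → queue [11]
Visit 11; enqueue 10, 2, 0 → queue [10, 2, 0]
Visit 10 → queue [2, 0]
Visit 2; enqueue 15, 9, 7, 6, 4 → queue [0, 15, 9, 7, 6, 4]
Visit 0 → queue [15, 9, 7, 6, 4]
Visit 15; enqueue 12 → queue [9, 7, 6, 4, 12]
Visit 9; enqueue 13 → queue [7, 6, 4, 12, 13]
Visit 7 → queue [6, 4, 12, 13]
Visit 6; enqueue 1 → queue [4, 12, 13, 1]
Visit 4; enqueue 14, 3 → queue [12, 13, 1, 14, 3]
Visit 12 → queue [13, 1, 14, 3]
Visit 13; enqueue 5 → queue [1, 14, 3, 5]
Visit 1 → queue [14, 3, 5]
Visit 14 → queue [3, 5]
Visit 3 → queue [5]
Visit 5 → queue []

Visit order: 8, 11, 10, 2, 0, 15, 9, 7, 6, 4, 12, 13, 1, 14, 3, 5

6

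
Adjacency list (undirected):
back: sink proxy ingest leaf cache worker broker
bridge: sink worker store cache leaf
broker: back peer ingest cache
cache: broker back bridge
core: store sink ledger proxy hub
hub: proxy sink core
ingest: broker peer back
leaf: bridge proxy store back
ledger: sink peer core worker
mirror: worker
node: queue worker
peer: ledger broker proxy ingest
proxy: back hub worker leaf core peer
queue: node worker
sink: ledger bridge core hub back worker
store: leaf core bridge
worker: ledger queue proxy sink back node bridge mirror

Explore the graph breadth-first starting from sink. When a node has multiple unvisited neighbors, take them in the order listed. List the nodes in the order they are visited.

Visit sink; enqueue ledger, bridge, core, hub, back, worker → queue [ledger, bridge, core, hub, back, worker]
Visit ledger; enqueue peer → queue [bridge, core, hub, back, worker, peer]
Visit bridge; enqueue store, cache, leaf → queue [core, hub, back, worker, peer, store, cache, leaf]
Visit core; enqueue proxy → queue [hub, back, worker, peer, store, cache, leaf, proxy]
Visit hub → queue [back, worker, peer, store, cache, leaf, proxy]
Visit back; enqueue ingest, broker → queue [worker, peer, store, cache, leaf, proxy, ingest, broker]
Visit worker; enqueue queue, node, mirror → queue [peer, store, cache, leaf, proxy, ingest, broker, queue, node, mirror]
Visit peer → queue [store, cache, leaf, proxy, ingest, broker, queue, node, mirror]
Visit store → queue [cache, leaf, proxy, ingest, broker, queue, node, mirror]
Visit cache → queue [leaf, proxy, ingest, broker, queue, node, mirror]
Visit leaf → queue [proxy, ingest, broker, queue, node, mirror]
Visit proxy → queue [ingest, broker, queue, node, mirror]
Visit ingest → queue [broker, queue, node, mirror]
Visit broker → queue [queue, node, mirror]
Visit queue → queue [node, mirror]
Visit node → queue [mirror]
Visit mirror → queue []

sink -> ledger -> bridge -> core -> hub -> back -> worker -> peer -> store -> cache -> leaf -> proxy -> ingest -> broker -> queue -> node -> mirror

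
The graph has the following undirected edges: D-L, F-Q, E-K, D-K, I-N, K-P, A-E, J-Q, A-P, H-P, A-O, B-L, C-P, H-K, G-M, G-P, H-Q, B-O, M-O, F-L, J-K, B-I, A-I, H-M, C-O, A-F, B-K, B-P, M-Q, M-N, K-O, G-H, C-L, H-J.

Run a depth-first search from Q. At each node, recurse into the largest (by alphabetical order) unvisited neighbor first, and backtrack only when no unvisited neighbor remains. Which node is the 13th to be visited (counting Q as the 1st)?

I

Visit Q
Q → M
M → O
O → K
K → P
P → H
H → J
H → G
P → C
C → L
L → F
F → A
A → I
I → N
I → B
A → E
L → D

Visit order: Q, M, O, K, P, H, J, G, C, L, F, A, I, N, B, E, D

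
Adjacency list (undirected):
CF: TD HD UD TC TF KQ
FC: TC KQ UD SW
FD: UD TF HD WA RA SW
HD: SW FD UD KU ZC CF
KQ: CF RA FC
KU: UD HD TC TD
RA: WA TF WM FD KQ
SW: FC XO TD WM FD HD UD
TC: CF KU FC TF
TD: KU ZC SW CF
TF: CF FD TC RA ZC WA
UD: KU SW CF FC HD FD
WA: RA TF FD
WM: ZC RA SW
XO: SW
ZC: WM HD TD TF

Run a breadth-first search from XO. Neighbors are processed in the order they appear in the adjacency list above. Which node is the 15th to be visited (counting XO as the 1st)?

TF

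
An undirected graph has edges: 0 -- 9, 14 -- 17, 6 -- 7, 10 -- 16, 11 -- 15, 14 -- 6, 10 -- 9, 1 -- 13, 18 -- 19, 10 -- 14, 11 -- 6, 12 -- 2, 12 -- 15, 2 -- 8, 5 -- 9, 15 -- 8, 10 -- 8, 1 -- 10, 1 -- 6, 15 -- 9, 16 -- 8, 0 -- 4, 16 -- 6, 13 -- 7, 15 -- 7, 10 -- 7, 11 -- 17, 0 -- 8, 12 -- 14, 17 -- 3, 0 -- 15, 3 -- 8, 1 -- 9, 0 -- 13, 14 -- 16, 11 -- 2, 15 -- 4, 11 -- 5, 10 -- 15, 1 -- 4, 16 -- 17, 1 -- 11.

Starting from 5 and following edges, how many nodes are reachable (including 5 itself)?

BFS from 5 visits: 5, 11, 9, 17, 15, 6, 2, 1, 10, 0, 16, 14, 3, 12, 8, 7, 4, 13
Reachable nodes: 18 of 20 total.

18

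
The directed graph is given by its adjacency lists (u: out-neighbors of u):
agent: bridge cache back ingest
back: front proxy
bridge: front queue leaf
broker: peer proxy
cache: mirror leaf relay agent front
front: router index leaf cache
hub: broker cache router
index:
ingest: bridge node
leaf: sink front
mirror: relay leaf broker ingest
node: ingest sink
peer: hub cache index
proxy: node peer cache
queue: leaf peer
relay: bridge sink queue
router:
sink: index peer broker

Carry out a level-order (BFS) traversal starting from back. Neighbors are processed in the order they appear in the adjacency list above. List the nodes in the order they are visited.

back front proxy router index leaf cache node peer sink mirror relay agent ingest hub broker bridge queue

Visit back; enqueue front, proxy → queue [front, proxy]
Visit front; enqueue router, index, leaf, cache → queue [proxy, router, index, leaf, cache]
Visit proxy; enqueue node, peer → queue [router, index, leaf, cache, node, peer]
Visit router → queue [index, leaf, cache, node, peer]
Visit index → queue [leaf, cache, node, peer]
Visit leaf; enqueue sink → queue [cache, node, peer, sink]
Visit cache; enqueue mirror, relay, agent → queue [node, peer, sink, mirror, relay, agent]
Visit node; enqueue ingest → queue [peer, sink, mirror, relay, agent, ingest]
Visit peer; enqueue hub → queue [sink, mirror, relay, agent, ingest, hub]
Visit sink; enqueue broker → queue [mirror, relay, agent, ingest, hub, broker]
Visit mirror → queue [relay, agent, ingest, hub, broker]
Visit relay; enqueue bridge, queue → queue [agent, ingest, hub, broker, bridge, queue]
Visit agent → queue [ingest, hub, broker, bridge, queue]
Visit ingest → queue [hub, broker, bridge, queue]
Visit hub → queue [broker, bridge, queue]
Visit broker → queue [bridge, queue]
Visit bridge → queue [queue]
Visit queue → queue []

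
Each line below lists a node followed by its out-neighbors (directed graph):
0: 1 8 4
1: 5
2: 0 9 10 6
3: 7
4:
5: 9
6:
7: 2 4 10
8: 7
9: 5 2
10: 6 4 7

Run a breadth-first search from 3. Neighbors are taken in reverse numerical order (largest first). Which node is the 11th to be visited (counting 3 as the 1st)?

1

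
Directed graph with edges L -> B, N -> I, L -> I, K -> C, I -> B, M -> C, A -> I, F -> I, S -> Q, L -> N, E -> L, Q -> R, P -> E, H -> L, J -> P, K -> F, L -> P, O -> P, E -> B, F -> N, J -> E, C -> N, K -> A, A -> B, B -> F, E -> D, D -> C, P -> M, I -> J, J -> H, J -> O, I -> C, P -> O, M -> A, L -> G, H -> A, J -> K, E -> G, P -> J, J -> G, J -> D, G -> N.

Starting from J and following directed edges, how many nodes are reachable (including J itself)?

BFS from J visits: J, D, E, G, H, K, O, P, C, B, L, N, A, F, M, I
Reachable nodes: 16 of 19 total.

16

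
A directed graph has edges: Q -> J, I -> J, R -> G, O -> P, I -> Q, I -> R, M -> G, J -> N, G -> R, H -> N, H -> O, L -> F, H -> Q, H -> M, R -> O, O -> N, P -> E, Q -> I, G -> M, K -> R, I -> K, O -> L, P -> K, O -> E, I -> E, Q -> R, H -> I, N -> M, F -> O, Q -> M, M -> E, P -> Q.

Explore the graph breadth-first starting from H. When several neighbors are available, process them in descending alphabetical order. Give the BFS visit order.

H → Q → O → N → M → I → R → J → P → L → E → G → K → F

Visit H; enqueue Q, O, N, M, I → queue [Q, O, N, M, I]
Visit Q; enqueue R, J → queue [O, N, M, I, R, J]
Visit O; enqueue P, L, E → queue [N, M, I, R, J, P, L, E]
Visit N → queue [M, I, R, J, P, L, E]
Visit M; enqueue G → queue [I, R, J, P, L, E, G]
Visit I; enqueue K → queue [R, J, P, L, E, G, K]
Visit R → queue [J, P, L, E, G, K]
Visit J → queue [P, L, E, G, K]
Visit P → queue [L, E, G, K]
Visit L; enqueue F → queue [E, G, K, F]
Visit E → queue [G, K, F]
Visit G → queue [K, F]
Visit K → queue [F]
Visit F → queue []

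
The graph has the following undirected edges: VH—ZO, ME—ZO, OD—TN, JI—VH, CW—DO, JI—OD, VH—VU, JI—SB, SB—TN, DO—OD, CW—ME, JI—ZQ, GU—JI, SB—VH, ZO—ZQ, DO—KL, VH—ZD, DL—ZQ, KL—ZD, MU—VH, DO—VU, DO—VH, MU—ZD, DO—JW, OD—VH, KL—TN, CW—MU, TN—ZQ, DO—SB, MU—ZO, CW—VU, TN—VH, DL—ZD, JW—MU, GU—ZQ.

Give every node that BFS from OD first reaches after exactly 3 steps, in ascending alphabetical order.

Level 0: OD
Level 1: DO, JI, TN, VH
Level 2: CW, GU, JW, KL, MU, SB, VU, ZD, ZO, ZQ
Level 3: DL, ME

DL, ME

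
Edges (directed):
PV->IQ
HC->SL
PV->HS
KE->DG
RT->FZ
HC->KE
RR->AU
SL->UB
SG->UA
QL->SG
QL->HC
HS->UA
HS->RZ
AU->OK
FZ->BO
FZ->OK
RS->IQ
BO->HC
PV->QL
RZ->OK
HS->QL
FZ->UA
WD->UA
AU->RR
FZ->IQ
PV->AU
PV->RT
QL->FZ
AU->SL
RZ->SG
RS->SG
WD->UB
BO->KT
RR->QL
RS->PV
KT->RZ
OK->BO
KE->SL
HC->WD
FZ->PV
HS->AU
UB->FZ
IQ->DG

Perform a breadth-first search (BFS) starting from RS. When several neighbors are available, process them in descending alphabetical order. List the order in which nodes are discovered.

RS -> SG -> PV -> IQ -> UA -> RT -> QL -> HS -> AU -> DG -> FZ -> HC -> RZ -> SL -> RR -> OK -> BO -> WD -> KE -> UB -> KT

Visit RS; enqueue SG, PV, IQ → queue [SG, PV, IQ]
Visit SG; enqueue UA → queue [PV, IQ, UA]
Visit PV; enqueue RT, QL, HS, AU → queue [IQ, UA, RT, QL, HS, AU]
Visit IQ; enqueue DG → queue [UA, RT, QL, HS, AU, DG]
Visit UA → queue [RT, QL, HS, AU, DG]
Visit RT; enqueue FZ → queue [QL, HS, AU, DG, FZ]
Visit QL; enqueue HC → queue [HS, AU, DG, FZ, HC]
Visit HS; enqueue RZ → queue [AU, DG, FZ, HC, RZ]
Visit AU; enqueue SL, RR, OK → queue [DG, FZ, HC, RZ, SL, RR, OK]
Visit DG → queue [FZ, HC, RZ, SL, RR, OK]
Visit FZ; enqueue BO → queue [HC, RZ, SL, RR, OK, BO]
Visit HC; enqueue WD, KE → queue [RZ, SL, RR, OK, BO, WD, KE]
Visit RZ → queue [SL, RR, OK, BO, WD, KE]
Visit SL; enqueue UB → queue [RR, OK, BO, WD, KE, UB]
Visit RR → queue [OK, BO, WD, KE, UB]
Visit OK → queue [BO, WD, KE, UB]
Visit BO; enqueue KT → queue [WD, KE, UB, KT]
Visit WD → queue [KE, UB, KT]
Visit KE → queue [UB, KT]
Visit UB → queue [KT]
Visit KT → queue []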